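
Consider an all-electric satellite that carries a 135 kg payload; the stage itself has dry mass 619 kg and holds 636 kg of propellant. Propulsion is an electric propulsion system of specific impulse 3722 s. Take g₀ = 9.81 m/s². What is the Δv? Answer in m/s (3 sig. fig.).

Δv ≈ 22300 m/s

v_e = Isp · g₀ = 3722 × 9.81 = 36512.8 m/s.
m₀ = payload + dry + propellant = 135 + 619 + 636 = 1,390 kg.
m_f = payload + dry = 135 + 619 = 754 kg.
Δv = v_e · ln(m₀/m_f) = 36512.8 × ln(1.844) = 36512.8 × 0.6117 ≈ 22333.7 m/s.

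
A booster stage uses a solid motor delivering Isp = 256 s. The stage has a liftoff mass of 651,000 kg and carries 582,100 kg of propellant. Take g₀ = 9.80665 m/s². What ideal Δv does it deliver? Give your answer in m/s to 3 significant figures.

v_e = Isp · g₀ = 256 × 9.80665 = 2510.5 m/s.
m_f = m₀ − m_prop = 651,000 − 582,100 = 68,900 kg.
Using Δv = v_e ln(m₀/m_f): Δv = v_e · ln(m₀/m_f) = 2510.5 × ln(9.448) = 2510.5 × 2.2459 ≈ 5638.2 m/s.

Δv ≈ 5640 m/s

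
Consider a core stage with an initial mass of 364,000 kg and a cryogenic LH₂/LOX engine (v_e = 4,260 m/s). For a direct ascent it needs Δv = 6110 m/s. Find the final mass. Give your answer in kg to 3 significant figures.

Rocket equation: m₀/m_f = exp(Δv / v_e) = exp(6110 / 4260.0) = exp(1.4343) = 4.1966.
m_f = m₀ / 4.1966 = 364,000 / 4.1966 = 86,736.9 kg.

final mass ≈ 86700 kg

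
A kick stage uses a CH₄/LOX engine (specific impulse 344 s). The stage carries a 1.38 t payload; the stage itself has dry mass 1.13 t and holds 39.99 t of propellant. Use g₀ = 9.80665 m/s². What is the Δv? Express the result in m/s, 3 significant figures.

v_e = Isp · g₀ = 344 × 9.80665 = 3373.5 m/s.
m₀ = payload + dry + propellant = 1.38 + 1.13 + 39.99 = 42.5 t.
m_f = payload + dry = 1.38 + 1.13 = 2.51 t.
Rocket equation: Δv = v_e · ln(m₀/m_f) = 3373.5 × ln(16.93) = 3373.5 × 2.8292 ≈ 9544.3 m/s.

Δv ≈ 9540 m/s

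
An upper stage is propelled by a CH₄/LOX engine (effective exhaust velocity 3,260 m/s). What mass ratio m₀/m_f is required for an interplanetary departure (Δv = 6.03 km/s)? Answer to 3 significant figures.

mass ratio ≈ 6.36

By the Tsiolkovsky rocket equation, m₀/m_f = exp(Δv / v_e) = exp(6030 / 3260.0) = exp(1.8497) = 6.3579.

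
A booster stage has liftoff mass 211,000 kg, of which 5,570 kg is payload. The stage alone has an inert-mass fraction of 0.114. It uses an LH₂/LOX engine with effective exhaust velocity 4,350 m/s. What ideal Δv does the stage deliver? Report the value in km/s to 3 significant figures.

Stage wet mass = m₀ − payload = 211,000 − 5,570 = 205,430 kg.
Stage dry mass = ε × stage wet mass = 0.114 × 205,430 = 23,419 kg.
Burnout mass m_f = stage dry + payload = 23,419 + 5,570 = 28,989 kg.
Δv = v_e · ln(211,000/28,989) = 4350.0 × ln(7.279) = 4350.0 × 1.9849 ≈ 8634 m/s.

Δv ≈ 8.63 km/s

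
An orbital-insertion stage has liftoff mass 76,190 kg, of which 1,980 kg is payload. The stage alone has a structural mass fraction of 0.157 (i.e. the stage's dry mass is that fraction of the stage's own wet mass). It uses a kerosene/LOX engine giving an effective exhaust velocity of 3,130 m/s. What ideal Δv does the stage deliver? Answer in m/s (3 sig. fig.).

Δv ≈ 5390 m/s

Stage wet mass = m₀ − payload = 76,190 − 1,980 = 74,210 kg.
Stage dry mass = ε × stage wet mass = 0.157 × 74,210 = 11,651 kg.
Burnout mass m_f = stage dry + payload = 11,651 + 1,980 = 13,631 kg.
Δv = v_e · ln(76,190/13,631) = 3130.0 × ln(5.589) = 3130.0 × 1.7209 ≈ 5386 m/s.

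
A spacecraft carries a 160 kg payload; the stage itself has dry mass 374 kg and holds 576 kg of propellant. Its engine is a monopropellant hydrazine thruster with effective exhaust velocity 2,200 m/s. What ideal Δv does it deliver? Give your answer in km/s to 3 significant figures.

Δv ≈ 1.61 km/s

m₀ = payload + dry + propellant = 160 + 374 + 576 = 1,110 kg.
m_f = payload + dry = 160 + 374 = 534 kg.
By the Tsiolkovsky rocket equation, Δv = v_e · ln(m₀/m_f) = 2200.0 × ln(2.079) = 2200.0 × 0.7317 ≈ 1609.8 m/s.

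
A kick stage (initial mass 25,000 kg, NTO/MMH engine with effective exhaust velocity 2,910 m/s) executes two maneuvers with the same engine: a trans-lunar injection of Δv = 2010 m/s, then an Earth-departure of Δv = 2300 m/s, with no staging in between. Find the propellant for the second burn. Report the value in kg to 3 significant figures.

propellant for the second burn ≈ 6850 kg

After the first burn: m = 25000 × exp(−2010/2910.0) = 25000 × 0.50121 = 12,530.3 kg.
After the second burn: m = 12,530.3 × exp(−2300/2910.0) = 12,530.3 × 0.45367 = 5,684.62 kg.
Second-burn propellant = 12,530.3 − 5,684.62 = 6,845.68 kg.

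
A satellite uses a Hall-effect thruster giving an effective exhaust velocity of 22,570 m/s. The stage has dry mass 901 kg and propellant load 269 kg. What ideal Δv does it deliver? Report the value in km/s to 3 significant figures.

m₀ = m_dry + m_prop = 901 + 269 = 1,170 kg.
Rocket equation: Δv = v_e · ln(m₀/m_f) = 22570.0 × ln(1.299) = 22570.0 × 0.2613 ≈ 5896.5 m/s.

Δv ≈ 5.90 km/s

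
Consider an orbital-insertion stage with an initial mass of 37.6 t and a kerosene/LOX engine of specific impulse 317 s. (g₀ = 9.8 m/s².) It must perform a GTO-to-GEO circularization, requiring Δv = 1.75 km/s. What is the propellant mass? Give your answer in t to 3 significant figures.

v_e = Isp · g₀ = 317 × 9.8 = 3106.6 m/s.
m₀/m_f = exp(Δv / v_e) = exp(1750 / 3106.6) = exp(0.5633) = 1.7565.
m_f = 37.6 / 1.7565 = 21.4062 t, so propellant = m₀ − m_f = 37.6 − 21.4062 = 16.1938 t.

propellant mass ≈ 16.2 t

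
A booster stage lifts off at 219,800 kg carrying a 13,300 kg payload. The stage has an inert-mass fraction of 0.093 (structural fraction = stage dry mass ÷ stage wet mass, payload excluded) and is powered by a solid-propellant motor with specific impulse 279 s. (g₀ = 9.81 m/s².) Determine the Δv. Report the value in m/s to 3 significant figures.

Stage wet mass = m₀ − payload = 219,800 − 13,300 = 206,500 kg.
Stage dry mass = ε × stage wet mass = 0.093 × 206,500 = 19,204.5 kg.
Burnout mass m_f = stage dry + payload = 19,204.5 + 13,300 = 32,504.5 kg.
v_e = Isp · g₀ = 279 × 9.81 = 2737.0 m/s.
Rocket equation: Δv = v_e · ln(219,800/32,504.5) = 2737.0 × ln(6.762) = 2737.0 × 1.9113 ≈ 5231 m/s.

Δv ≈ 5230 m/s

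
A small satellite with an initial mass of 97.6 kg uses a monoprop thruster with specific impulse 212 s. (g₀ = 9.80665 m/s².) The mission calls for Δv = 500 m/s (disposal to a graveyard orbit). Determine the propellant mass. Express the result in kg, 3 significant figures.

v_e = Isp · g₀ = 212 × 9.80665 = 2079.0 m/s.
By the Tsiolkovsky rocket equation, m₀/m_f = exp(Δv / v_e) = exp(500 / 2079.0) = exp(0.2405) = 1.2719.
m_f = 97.6 / 1.2719 = 76.7356 kg, so propellant = m₀ − m_f = 97.6 − 76.7356 = 20.8644 kg.

propellant mass ≈ 20.9 kg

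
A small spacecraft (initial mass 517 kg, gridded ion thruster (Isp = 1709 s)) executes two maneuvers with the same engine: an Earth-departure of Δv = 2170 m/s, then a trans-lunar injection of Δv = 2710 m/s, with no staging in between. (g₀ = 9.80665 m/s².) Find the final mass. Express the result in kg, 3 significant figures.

final mass ≈ 386 kg

v_e = Isp · g₀ = 1709 × 9.80665 = 16759.6 m/s.
After the first burn: m = 517 × exp(−2170/16759.6) = 517 × 0.87855 = 454.21 kg.
After the second burn: m = 454.21 × exp(−2710/16759.6) = 454.21 × 0.85070 = 386.396 kg.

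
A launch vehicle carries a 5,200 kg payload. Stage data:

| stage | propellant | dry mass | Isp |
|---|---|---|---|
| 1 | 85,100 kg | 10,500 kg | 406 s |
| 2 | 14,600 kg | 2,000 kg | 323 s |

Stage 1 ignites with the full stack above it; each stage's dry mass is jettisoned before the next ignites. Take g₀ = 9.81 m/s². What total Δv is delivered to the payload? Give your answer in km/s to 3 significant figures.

Ignition mass of stage 1 = 85,100+10,500 + 14,600+2,000 + 5,200 = 117,400 kg.
Stage 1: m₀ = 117,400 kg, m_f = 117,400 − 85,100 = 32,300 kg; Δv = 406×9.81×ln(3.635) = 3982.9×1.2905 ≈ 5140 m/s.
Stage 2: m₀ = 21,800 kg, m_f = 21,800 − 14,600 = 7,200 kg; Δv = 323×9.81×ln(3.028) = 3168.6×1.1078 ≈ 3510 m/s.
Total Δv = 5140 + 3510 = 8650 m/s.

Δv ≈ 8.65 km/s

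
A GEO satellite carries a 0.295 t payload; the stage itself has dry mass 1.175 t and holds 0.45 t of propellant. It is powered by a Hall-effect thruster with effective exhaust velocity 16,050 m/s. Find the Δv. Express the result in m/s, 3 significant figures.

Δv ≈ 4290 m/s

m₀ = payload + dry + propellant = 0.295 + 1.175 + 0.45 = 1.92 t.
m_f = payload + dry = 0.295 + 1.175 = 1.47 t.
Δv = v_e · ln(m₀/m_f) = 16050.0 × ln(1.306) = 16050.0 × 0.2671 ≈ 4286.4 m/s.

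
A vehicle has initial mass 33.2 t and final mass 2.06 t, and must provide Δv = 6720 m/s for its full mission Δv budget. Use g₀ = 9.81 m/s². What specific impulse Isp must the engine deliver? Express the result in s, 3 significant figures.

Isp ≈ 246 s

ln(m₀/m_f) = ln(33200/2060) = ln(16.12) = 2.7798.
From the ideal rocket equation, v_e = Δv / ln(m₀/m_f) = 6720 / 2.7798 = 2417.4 m/s.
Isp = v_e / g₀ = 2417.4 / 9.81 = 246.4 s.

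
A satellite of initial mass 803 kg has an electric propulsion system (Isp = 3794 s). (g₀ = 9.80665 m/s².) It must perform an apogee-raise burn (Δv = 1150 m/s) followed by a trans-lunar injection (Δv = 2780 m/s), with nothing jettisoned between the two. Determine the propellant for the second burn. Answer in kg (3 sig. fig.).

propellant for the second burn ≈ 56.1 kg

v_e = Isp · g₀ = 3794 × 9.80665 = 37206.4 m/s.
After the first burn: m = 803 × exp(−1150/37206.4) = 803 × 0.96956 = 778.557 kg.
After the second burn: m = 778.557 × exp(−2780/37206.4) = 778.557 × 0.92800 = 722.501 kg.
Second-burn propellant = 778.557 − 722.501 = 56.056 kg.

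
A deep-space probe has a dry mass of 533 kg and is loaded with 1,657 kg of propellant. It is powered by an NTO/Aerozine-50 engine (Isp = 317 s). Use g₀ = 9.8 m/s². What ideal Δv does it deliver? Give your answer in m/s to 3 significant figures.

v_e = Isp · g₀ = 317 × 9.8 = 3106.6 m/s.
m₀ = m_dry + m_prop = 533 + 1,657 = 2,190 kg.
Using Δv = v_e ln(m₀/m_f): Δv = v_e · ln(m₀/m_f) = 3106.6 × ln(4.109) = 3106.6 × 1.4131 ≈ 4390.0 m/s.

Δv ≈ 4390 m/s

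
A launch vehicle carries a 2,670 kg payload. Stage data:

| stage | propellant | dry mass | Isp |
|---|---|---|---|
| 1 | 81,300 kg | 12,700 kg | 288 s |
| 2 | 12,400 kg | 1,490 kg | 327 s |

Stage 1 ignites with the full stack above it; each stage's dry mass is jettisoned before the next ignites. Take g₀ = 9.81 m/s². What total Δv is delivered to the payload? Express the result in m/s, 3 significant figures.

Δv ≈ 8190 m/s

Ignition mass of stage 1 = 81,300+12,700 + 12,400+1,490 + 2,670 = 110,560 kg.
Stage 1: m₀ = 110,560 kg, m_f = 110,560 − 81,300 = 29,260 kg; Δv = 288×9.81×ln(3.779) = 2825.3×1.3293 ≈ 3756 m/s.
Stage 2: m₀ = 16,560 kg, m_f = 16,560 − 12,400 = 4,160 kg; Δv = 327×9.81×ln(3.981) = 3207.9×1.3815 ≈ 4432 m/s.
Total Δv = 3756 + 4432 = 8188 m/s.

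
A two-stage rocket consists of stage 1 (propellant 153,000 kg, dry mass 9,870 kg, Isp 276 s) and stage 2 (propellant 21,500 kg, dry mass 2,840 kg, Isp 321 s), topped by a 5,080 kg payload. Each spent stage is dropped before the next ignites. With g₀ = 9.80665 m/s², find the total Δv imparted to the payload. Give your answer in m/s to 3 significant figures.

Δv ≈ 8430 m/s

Ignition mass of stage 1 = 153,000+9,870 + 21,500+2,840 + 5,080 = 192,290 kg.
Stage 1: m₀ = 192,290 kg, m_f = 192,290 − 153,000 = 39,290 kg; Δv = 276×9.80665×ln(4.894) = 2706.6×1.5880 ≈ 4298 m/s.
Stage 2: m₀ = 29,420 kg, m_f = 29,420 − 21,500 = 7,920 kg; Δv = 321×9.80665×ln(3.715) = 3147.9×1.3123 ≈ 4131 m/s.
Total Δv = 4298 + 4131 = 8429 m/s.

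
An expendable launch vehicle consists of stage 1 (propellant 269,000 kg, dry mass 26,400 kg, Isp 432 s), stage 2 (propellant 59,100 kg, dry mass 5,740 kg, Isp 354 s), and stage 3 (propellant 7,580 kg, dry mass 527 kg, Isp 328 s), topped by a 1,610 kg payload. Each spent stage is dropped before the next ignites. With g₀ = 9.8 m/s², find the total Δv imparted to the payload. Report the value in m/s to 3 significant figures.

Δv ≈ 15800 m/s

Ignition mass of stage 1 = 269,000+26,400 + 59,100+5,740 + 7,580+527 + 1,610 = 369,957 kg.
Stage 1: m₀ = 369,957 kg, m_f = 369,957 − 269,000 = 100,957 kg; Δv = 432×9.8×ln(3.665) = 4233.6×1.2987 ≈ 5498 m/s.
Stage 2: m₀ = 74,557 kg, m_f = 74,557 − 59,100 = 15,457 kg; Δv = 354×9.8×ln(4.824) = 3469.2×1.5735 ≈ 5459 m/s.
Stage 3: m₀ = 9,717 kg, m_f = 9,717 − 7,580 = 2,137 kg; Δv = 328×9.8×ln(4.547) = 3214.4×1.5145 ≈ 4868 m/s.
Total Δv = 5498 + 5459 + 4868 = 15825 m/s.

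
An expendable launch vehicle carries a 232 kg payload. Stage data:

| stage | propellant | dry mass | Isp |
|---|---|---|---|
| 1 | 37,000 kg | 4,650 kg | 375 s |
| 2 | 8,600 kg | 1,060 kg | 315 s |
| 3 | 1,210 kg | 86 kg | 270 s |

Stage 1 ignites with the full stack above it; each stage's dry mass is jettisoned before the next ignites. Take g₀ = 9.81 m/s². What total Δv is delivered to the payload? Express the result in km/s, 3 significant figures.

Ignition mass of stage 1 = 37,000+4,650 + 8,600+1,060 + 1,210+86 + 232 = 52,838 kg.
Stage 1: m₀ = 52,838 kg, m_f = 52,838 − 37,000 = 15,838 kg; Δv = 375×9.81×ln(3.336) = 3678.8×1.2048 ≈ 4432 m/s.
Stage 2: m₀ = 11,188 kg, m_f = 11,188 − 8,600 = 2,588 kg; Δv = 315×9.81×ln(4.323) = 3090.2×1.4640 ≈ 4524 m/s.
Stage 3: m₀ = 1,528 kg, m_f = 1,528 − 1,210 = 318 kg; Δv = 270×9.81×ln(4.805) = 2648.7×1.5697 ≈ 4158 m/s.
Total Δv = 4432 + 4524 + 4158 = 13114 m/s.

Δv ≈ 13.1 km/s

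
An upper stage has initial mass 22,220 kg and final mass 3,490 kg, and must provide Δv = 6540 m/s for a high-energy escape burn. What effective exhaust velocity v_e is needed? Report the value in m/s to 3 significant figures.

v_e ≈ 3530 m/s

ln(m₀/m_f) = ln(22220/3490) = ln(6.367) = 1.8511.
Rocket equation: v_e = Δv / ln(m₀/m_f) = 6540 / 1.8511 = 3533.1 m/s.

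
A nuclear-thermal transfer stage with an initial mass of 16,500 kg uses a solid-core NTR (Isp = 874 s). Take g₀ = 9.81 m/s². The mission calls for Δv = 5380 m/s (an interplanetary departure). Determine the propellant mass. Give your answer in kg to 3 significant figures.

propellant mass ≈ 7690 kg

v_e = Isp · g₀ = 874 × 9.81 = 8573.9 m/s.
Using Δv = v_e ln(m₀/m_f): m₀/m_f = exp(Δv / v_e) = exp(5380 / 8573.9) = exp(0.6275) = 1.8729.
m_f = 16,500 / 1.8729 = 8,809.87 kg, so propellant = m₀ − m_f = 16,500 − 8,809.87 = 7,690.13 kg.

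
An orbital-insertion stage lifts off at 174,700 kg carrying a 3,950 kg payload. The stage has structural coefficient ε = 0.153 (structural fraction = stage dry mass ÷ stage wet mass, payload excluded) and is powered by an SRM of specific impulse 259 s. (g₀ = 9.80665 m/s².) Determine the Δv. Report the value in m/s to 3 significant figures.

Δv ≈ 4470 m/s

Stage wet mass = m₀ − payload = 174,700 − 3,950 = 170,750 kg.
Stage dry mass = ε × stage wet mass = 0.153 × 170,750 = 26,124.8 kg.
Burnout mass m_f = stage dry + payload = 26,124.8 + 3,950 = 30,074.8 kg.
v_e = Isp · g₀ = 259 × 9.80665 = 2539.9 m/s.
Δv = v_e · ln(174,700/30,074.8) = 2539.9 × ln(5.809) = 2539.9 × 1.7594 ≈ 4469 m/s.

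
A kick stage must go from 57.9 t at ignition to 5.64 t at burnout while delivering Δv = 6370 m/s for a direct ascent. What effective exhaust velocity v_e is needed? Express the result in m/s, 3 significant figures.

v_e ≈ 2740 m/s

ln(m₀/m_f) = ln(57900/5640) = ln(10.27) = 2.3288.
Rocket equation: v_e = Δv / ln(m₀/m_f) = 6370 / 2.3288 = 2735.3 m/s.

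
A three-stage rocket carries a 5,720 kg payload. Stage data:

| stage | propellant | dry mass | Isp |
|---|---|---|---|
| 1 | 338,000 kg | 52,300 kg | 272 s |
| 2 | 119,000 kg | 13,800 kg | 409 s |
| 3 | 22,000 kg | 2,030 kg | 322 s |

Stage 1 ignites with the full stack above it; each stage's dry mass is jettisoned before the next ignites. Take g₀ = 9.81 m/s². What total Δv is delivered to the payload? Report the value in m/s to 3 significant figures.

Ignition mass of stage 1 = 338,000+52,300 + 119,000+13,800 + 22,000+2,030 + 5,720 = 552,850 kg.
Stage 1: m₀ = 552,850 kg, m_f = 552,850 − 338,000 = 214,850 kg; Δv = 272×9.81×ln(2.573) = 2668.3×0.9451 ≈ 2522 m/s.
Stage 2: m₀ = 162,550 kg, m_f = 162,550 − 119,000 = 43,550 kg; Δv = 409×9.81×ln(3.732) = 4012.3×1.3171 ≈ 5284 m/s.
Stage 3: m₀ = 29,750 kg, m_f = 29,750 − 22,000 = 7,750 kg; Δv = 322×9.81×ln(3.839) = 3158.8×1.3451 ≈ 4249 m/s.
Total Δv = 2522 + 5284 + 4249 = 12055 m/s.

Δv ≈ 12100 m/s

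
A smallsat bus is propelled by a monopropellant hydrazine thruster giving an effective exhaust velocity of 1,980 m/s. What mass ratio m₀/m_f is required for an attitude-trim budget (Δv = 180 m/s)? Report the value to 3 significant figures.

m₀/m_f = exp(Δv / v_e) = exp(180 / 1980.0) = exp(0.0909) = 1.0952.

mass ratio ≈ 1.10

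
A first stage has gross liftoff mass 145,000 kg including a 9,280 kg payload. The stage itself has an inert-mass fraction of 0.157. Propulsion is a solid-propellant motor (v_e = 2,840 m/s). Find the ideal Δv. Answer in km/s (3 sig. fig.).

Δv ≈ 4.42 km/s

Stage wet mass = m₀ − payload = 145,000 − 9,280 = 135,720 kg.
Stage dry mass = ε × stage wet mass = 0.157 × 135,720 = 21,308 kg.
Burnout mass m_f = stage dry + payload = 21,308 + 9,280 = 30,588 kg.
Using Δv = v_e ln(m₀/m_f): Δv = v_e · ln(145,000/30,588) = 2840.0 × ln(4.74) = 2840.0 × 1.5561 ≈ 4419 m/s.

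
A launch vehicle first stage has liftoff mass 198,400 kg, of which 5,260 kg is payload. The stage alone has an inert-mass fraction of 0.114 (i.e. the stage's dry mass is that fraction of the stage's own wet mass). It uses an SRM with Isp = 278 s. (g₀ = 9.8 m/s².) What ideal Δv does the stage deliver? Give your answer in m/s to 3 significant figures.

Δv ≈ 5410 m/s

Stage wet mass = m₀ − payload = 198,400 − 5,260 = 193,140 kg.
Stage dry mass = ε × stage wet mass = 0.114 × 193,140 = 22,018 kg.
Burnout mass m_f = stage dry + payload = 22,018 + 5,260 = 27,278 kg.
v_e = Isp · g₀ = 278 × 9.8 = 2724.4 m/s.
Using Δv = v_e ln(m₀/m_f): Δv = v_e · ln(198,400/27,278) = 2724.4 × ln(7.273) = 2724.4 × 1.9842 ≈ 5406 m/s.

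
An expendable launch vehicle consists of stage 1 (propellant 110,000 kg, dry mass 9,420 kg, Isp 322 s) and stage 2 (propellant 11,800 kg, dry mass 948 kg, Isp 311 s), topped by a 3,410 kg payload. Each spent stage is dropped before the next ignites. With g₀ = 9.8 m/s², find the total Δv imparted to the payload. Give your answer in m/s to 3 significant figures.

Δv ≈ 9260 m/s

Ignition mass of stage 1 = 110,000+9,420 + 11,800+948 + 3,410 = 135,578 kg.
Stage 1: m₀ = 135,578 kg, m_f = 135,578 − 110,000 = 25,578 kg; Δv = 322×9.8×ln(5.301) = 3155.6×1.6678 ≈ 5263 m/s.
Stage 2: m₀ = 16,158 kg, m_f = 16,158 − 11,800 = 4,358 kg; Δv = 311×9.8×ln(3.708) = 3047.8×1.3104 ≈ 3994 m/s.
Total Δv = 5263 + 3994 = 9257 m/s.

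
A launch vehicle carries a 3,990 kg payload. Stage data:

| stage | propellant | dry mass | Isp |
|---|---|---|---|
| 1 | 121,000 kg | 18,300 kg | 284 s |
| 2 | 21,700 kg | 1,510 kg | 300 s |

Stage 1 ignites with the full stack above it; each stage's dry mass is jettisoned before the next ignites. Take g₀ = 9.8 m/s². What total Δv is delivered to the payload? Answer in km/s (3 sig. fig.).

Ignition mass of stage 1 = 121,000+18,300 + 21,700+1,510 + 3,990 = 166,500 kg.
Stage 1: m₀ = 166,500 kg, m_f = 166,500 − 121,000 = 45,500 kg; Δv = 284×9.8×ln(3.659) = 2783.2×1.2973 ≈ 3611 m/s.
Stage 2: m₀ = 27,200 kg, m_f = 27,200 − 21,700 = 5,500 kg; Δv = 300×9.8×ln(4.945) = 2940.0×1.5985 ≈ 4699 m/s.
Total Δv = 3611 + 4699 = 8310 m/s.

Δv ≈ 8.31 km/s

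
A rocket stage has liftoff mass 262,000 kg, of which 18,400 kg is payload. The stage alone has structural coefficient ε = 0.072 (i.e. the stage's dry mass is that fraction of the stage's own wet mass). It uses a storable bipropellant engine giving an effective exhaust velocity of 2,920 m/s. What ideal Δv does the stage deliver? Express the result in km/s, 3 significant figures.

Δv ≈ 5.80 km/s

Stage wet mass = m₀ − payload = 262,000 − 18,400 = 243,600 kg.
Stage dry mass = ε × stage wet mass = 0.072 × 243,600 = 17,539.2 kg.
Burnout mass m_f = stage dry + payload = 17,539.2 + 18,400 = 35,939.2 kg.
By the Tsiolkovsky rocket equation, Δv = v_e · ln(262,000/35,939.2) = 2920.0 × ln(7.29) = 2920.0 × 1.9865 ≈ 5801 m/s.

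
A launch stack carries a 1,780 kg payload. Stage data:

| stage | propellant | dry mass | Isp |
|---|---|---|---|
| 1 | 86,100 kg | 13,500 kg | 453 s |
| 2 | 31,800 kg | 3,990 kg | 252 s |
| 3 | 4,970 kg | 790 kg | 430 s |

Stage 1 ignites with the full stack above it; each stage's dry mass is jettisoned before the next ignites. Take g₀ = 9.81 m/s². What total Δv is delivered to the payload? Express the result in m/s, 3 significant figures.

Δv ≈ 11900 m/s

Ignition mass of stage 1 = 86,100+13,500 + 31,800+3,990 + 4,970+790 + 1,780 = 142,930 kg.
Stage 1: m₀ = 142,930 kg, m_f = 142,930 − 86,100 = 56,830 kg; Δv = 453×9.81×ln(2.515) = 4443.9×0.9223 ≈ 4099 m/s.
Stage 2: m₀ = 43,330 kg, m_f = 43,330 − 31,800 = 11,530 kg; Δv = 252×9.81×ln(3.758) = 2472.1×1.3239 ≈ 3273 m/s.
Stage 3: m₀ = 7,540 kg, m_f = 7,540 − 4,970 = 2,570 kg; Δv = 430×9.81×ln(2.934) = 4218.3×1.0763 ≈ 4540 m/s.
Total Δv = 4099 + 3273 + 4540 = 11912 m/s.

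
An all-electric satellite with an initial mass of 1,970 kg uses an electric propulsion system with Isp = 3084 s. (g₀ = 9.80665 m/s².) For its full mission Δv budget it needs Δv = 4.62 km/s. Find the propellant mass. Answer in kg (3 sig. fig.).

propellant mass ≈ 279 kg

v_e = Isp · g₀ = 3084 × 9.80665 = 30243.7 m/s.
m₀/m_f = exp(Δv / v_e) = exp(4620 / 30243.7) = exp(0.1528) = 1.1650.
m_f = 1,970 / 1.1650 = 1,690.99 kg, so propellant = m₀ − m_f = 1,970 − 1,690.99 = 279.01 kg.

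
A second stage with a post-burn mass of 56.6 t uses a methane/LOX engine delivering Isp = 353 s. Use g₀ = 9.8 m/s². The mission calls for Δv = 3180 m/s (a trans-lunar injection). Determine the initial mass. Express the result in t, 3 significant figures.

v_e = Isp · g₀ = 353 × 9.8 = 3459.4 m/s.
Rocket equation: m₀/m_f = exp(Δv / v_e) = exp(3180 / 3459.4) = exp(0.9192) = 2.5074.
m₀ = m_f × 2.5074 = 56.6 × 2.5074 = 141.919 t.

initial mass ≈ 142 t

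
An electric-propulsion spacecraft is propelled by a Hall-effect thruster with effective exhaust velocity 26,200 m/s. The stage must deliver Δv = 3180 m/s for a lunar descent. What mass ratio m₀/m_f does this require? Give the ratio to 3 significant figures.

By the Tsiolkovsky rocket equation, m₀/m_f = exp(Δv / v_e) = exp(3180 / 26200.0) = exp(0.1214) = 1.1290.

mass ratio ≈ 1.13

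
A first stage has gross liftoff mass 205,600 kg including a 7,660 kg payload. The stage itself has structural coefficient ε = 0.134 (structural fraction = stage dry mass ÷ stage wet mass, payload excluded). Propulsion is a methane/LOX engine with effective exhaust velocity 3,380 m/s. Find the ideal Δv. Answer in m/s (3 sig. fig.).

Stage wet mass = m₀ − payload = 205,600 − 7,660 = 197,940 kg.
Stage dry mass = ε × stage wet mass = 0.134 × 197,940 = 26,524 kg.
Burnout mass m_f = stage dry + payload = 26,524 + 7,660 = 34,184 kg.
Δv = v_e · ln(205,600/34,184) = 3380.0 × ln(6.015) = 3380.0 × 1.7942 ≈ 6064 m/s.

Δv ≈ 6060 m/s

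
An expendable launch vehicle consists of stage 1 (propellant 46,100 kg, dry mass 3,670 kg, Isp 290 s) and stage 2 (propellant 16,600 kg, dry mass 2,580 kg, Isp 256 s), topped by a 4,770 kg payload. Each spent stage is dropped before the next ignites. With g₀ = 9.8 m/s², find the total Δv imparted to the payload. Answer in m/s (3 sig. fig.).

Ignition mass of stage 1 = 46,100+3,670 + 16,600+2,580 + 4,770 = 73,720 kg.
Stage 1: m₀ = 73,720 kg, m_f = 73,720 − 46,100 = 27,620 kg; Δv = 290×9.8×ln(2.669) = 2842.0×0.9817 ≈ 2790 m/s.
Stage 2: m₀ = 23,950 kg, m_f = 23,950 − 16,600 = 7,350 kg; Δv = 256×9.8×ln(3.259) = 2508.8×1.1813 ≈ 2964 m/s.
Total Δv = 2790 + 2964 = 5754 m/s.

Δv ≈ 5750 m/s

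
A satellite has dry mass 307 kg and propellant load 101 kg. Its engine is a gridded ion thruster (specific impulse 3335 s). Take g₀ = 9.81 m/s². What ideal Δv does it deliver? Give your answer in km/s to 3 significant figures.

v_e = Isp · g₀ = 3335 × 9.81 = 32716.4 m/s.
m₀ = m_dry + m_prop = 307 + 101 = 408 kg.
Using Δv = v_e ln(m₀/m_f): Δv = v_e · ln(m₀/m_f) = 32716.4 × ln(1.329) = 32716.4 × 0.2844 ≈ 9305.2 m/s.

Δv ≈ 9.31 km/s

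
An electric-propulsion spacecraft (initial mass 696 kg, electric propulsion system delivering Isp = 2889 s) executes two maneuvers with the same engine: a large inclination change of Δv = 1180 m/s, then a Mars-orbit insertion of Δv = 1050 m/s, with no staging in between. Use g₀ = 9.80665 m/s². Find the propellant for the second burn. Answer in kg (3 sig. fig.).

propellant for the second burn ≈ 24.3 kg

v_e = Isp · g₀ = 2889 × 9.80665 = 28331.4 m/s.
After the first burn: m = 696 × exp(−1180/28331.4) = 696 × 0.95921 = 667.61 kg.
After the second burn: m = 667.61 × exp(−1050/28331.4) = 667.61 × 0.96362 = 643.322 kg.
Second-burn propellant = 667.61 − 643.322 = 24.288 kg.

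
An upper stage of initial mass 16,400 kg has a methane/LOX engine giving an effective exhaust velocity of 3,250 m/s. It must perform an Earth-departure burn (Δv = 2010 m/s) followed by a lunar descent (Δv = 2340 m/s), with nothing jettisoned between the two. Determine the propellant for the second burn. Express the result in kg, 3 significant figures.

propellant for the second burn ≈ 4530 kg

After the first burn: m = 16400 × exp(−2010/3250.0) = 16400 × 0.53877 = 8,835.83 kg.
After the second burn: m = 8,835.83 × exp(−2340/3250.0) = 8,835.83 × 0.48675 = 4,300.84 kg.
Second-burn propellant = 8,835.83 − 4,300.84 = 4,534.99 kg.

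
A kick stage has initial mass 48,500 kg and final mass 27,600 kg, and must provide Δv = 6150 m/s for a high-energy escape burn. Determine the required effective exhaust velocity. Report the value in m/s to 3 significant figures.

ln(m₀/m_f) = ln(48500/27600) = ln(1.757) = 0.5637.
v_e = Δv / ln(m₀/m_f) = 6150 / 0.5637 = 10909.1 m/s.

v_e ≈ 10900 m/s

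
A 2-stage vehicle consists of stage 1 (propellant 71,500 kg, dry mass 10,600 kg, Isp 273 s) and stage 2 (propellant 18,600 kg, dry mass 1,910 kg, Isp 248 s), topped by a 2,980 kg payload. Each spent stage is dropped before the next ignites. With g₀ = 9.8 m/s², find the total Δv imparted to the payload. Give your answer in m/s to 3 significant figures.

Δv ≈ 6840 m/s

Ignition mass of stage 1 = 71,500+10,600 + 18,600+1,910 + 2,980 = 105,590 kg.
Stage 1: m₀ = 105,590 kg, m_f = 105,590 − 71,500 = 34,090 kg; Δv = 273×9.8×ln(3.097) = 2675.4×1.1306 ≈ 3025 m/s.
Stage 2: m₀ = 23,490 kg, m_f = 23,490 − 18,600 = 4,890 kg; Δv = 248×9.8×ln(4.804) = 2430.4×1.5694 ≈ 3814 m/s.
Total Δv = 3025 + 3814 = 6839 m/s.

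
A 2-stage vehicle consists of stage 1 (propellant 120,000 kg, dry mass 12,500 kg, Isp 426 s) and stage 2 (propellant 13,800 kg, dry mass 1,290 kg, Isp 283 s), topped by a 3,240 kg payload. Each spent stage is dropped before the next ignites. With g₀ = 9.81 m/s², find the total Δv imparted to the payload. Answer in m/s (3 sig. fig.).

Δv ≈ 10500 m/s

Ignition mass of stage 1 = 120,000+12,500 + 13,800+1,290 + 3,240 = 150,830 kg.
Stage 1: m₀ = 150,830 kg, m_f = 150,830 − 120,000 = 30,830 kg; Δv = 426×9.81×ln(4.892) = 4179.1×1.5877 ≈ 6635 m/s.
Stage 2: m₀ = 18,330 kg, m_f = 18,330 − 13,800 = 4,530 kg; Δv = 283×9.81×ln(4.046) = 2776.2×1.3978 ≈ 3881 m/s.
Total Δv = 6635 + 3881 = 10516 m/s.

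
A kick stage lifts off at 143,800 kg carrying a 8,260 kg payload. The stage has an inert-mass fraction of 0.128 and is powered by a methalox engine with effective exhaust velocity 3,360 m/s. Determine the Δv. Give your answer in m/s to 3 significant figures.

Stage wet mass = m₀ − payload = 143,800 − 8,260 = 135,540 kg.
Stage dry mass = ε × stage wet mass = 0.128 × 135,540 = 17,349.1 kg.
Burnout mass m_f = stage dry + payload = 17,349.1 + 8,260 = 25,609.1 kg.
Δv = v_e · ln(143,800/25,609.1) = 3360.0 × ln(5.615) = 3360.0 × 1.7255 ≈ 5798 m/s.

Δv ≈ 5800 m/s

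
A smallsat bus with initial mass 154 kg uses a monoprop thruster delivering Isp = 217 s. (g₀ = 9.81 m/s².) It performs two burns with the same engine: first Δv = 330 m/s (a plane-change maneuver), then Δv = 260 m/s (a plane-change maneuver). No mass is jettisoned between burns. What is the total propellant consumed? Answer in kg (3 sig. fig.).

total propellant consumed ≈ 37.3 kg

v_e = Isp · g₀ = 217 × 9.81 = 2128.8 m/s.
After the first burn: m = 154 × exp(−330/2128.8) = 154 × 0.85640 = 131.886 kg.
After the second burn: m = 131.886 × exp(−260/2128.8) = 131.886 × 0.88503 = 116.723 kg.
Total propellant = m₀ − m_final = 154 − 116.723 = 37.277 kg.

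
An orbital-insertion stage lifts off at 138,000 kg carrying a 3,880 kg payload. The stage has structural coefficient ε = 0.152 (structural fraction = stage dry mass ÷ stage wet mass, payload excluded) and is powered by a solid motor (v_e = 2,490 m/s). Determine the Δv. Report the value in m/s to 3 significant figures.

Stage wet mass = m₀ − payload = 138,000 − 3,880 = 134,120 kg.
Stage dry mass = ε × stage wet mass = 0.152 × 134,120 = 20,386.2 kg.
Burnout mass m_f = stage dry + payload = 20,386.2 + 3,880 = 24,266.2 kg.
Rocket equation: Δv = v_e · ln(138,000/24,266.2) = 2490.0 × ln(5.687) = 2490.0 × 1.7382 ≈ 4328 m/s.

Δv ≈ 4330 m/s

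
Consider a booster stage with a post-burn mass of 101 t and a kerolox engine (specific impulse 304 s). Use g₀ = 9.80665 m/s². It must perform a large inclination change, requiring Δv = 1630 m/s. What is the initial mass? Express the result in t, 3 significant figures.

initial mass ≈ 174 t

v_e = Isp · g₀ = 304 × 9.80665 = 2981.2 m/s.
From the ideal rocket equation, m₀/m_f = exp(Δv / v_e) = exp(1630 / 2981.2) = exp(0.5468) = 1.7276.
m₀ = m_f × 1.7276 = 101 × 1.7276 = 174.488 t.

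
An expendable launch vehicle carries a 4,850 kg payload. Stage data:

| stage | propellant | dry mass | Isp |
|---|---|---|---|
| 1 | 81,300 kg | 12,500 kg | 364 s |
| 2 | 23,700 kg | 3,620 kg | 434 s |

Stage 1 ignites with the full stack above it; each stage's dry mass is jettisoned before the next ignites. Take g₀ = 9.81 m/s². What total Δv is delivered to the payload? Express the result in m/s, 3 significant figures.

Ignition mass of stage 1 = 81,300+12,500 + 23,700+3,620 + 4,850 = 125,970 kg.
Stage 1: m₀ = 125,970 kg, m_f = 125,970 − 81,300 = 44,670 kg; Δv = 364×9.81×ln(2.82) = 3570.8×1.0367 ≈ 3702 m/s.
Stage 2: m₀ = 32,170 kg, m_f = 32,170 − 23,700 = 8,470 kg; Δv = 434×9.81×ln(3.798) = 4257.5×1.3345 ≈ 5682 m/s.
Total Δv = 3702 + 5682 = 9384 m/s.

Δv ≈ 9380 m/s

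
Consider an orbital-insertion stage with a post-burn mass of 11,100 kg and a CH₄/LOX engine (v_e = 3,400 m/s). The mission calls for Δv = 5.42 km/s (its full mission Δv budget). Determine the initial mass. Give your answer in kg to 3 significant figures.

m₀/m_f = exp(Δv / v_e) = exp(5420 / 3400.0) = exp(1.5941) = 4.9240.
m₀ = m_f × 4.9240 = 11,100 × 4.9240 = 54,656.4 kg.

initial mass ≈ 54700 kg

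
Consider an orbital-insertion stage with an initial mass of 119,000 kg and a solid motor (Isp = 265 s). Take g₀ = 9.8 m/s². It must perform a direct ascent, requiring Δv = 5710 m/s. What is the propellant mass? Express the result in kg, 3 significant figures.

v_e = Isp · g₀ = 265 × 9.8 = 2597.0 m/s.
From the ideal rocket equation, m₀/m_f = exp(Δv / v_e) = exp(5710 / 2597.0) = exp(2.1987) = 9.0132.
m_f = 119,000 / 9.0132 = 13,202.9 kg, so propellant = m₀ − m_f = 119,000 − 13,202.9 = 105,797.1 kg.

propellant mass ≈ 106000 kg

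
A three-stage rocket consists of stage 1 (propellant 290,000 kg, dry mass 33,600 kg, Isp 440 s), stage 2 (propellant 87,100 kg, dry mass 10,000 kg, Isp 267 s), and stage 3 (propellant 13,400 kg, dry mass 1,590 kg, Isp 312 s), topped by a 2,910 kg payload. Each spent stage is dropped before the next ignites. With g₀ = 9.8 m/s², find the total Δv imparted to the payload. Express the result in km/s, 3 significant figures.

Δv ≈ 12.6 km/s

Ignition mass of stage 1 = 290,000+33,600 + 87,100+10,000 + 13,400+1,590 + 2,910 = 438,600 kg.
Stage 1: m₀ = 438,600 kg, m_f = 438,600 − 290,000 = 148,600 kg; Δv = 440×9.8×ln(2.952) = 4312.0×1.0823 ≈ 4667 m/s.
Stage 2: m₀ = 115,000 kg, m_f = 115,000 − 87,100 = 27,900 kg; Δv = 267×9.8×ln(4.122) = 2616.6×1.4163 ≈ 3706 m/s.
Stage 3: m₀ = 17,900 kg, m_f = 17,900 − 13,400 = 4,500 kg; Δv = 312×9.8×ln(3.978) = 3057.6×1.3807 ≈ 4222 m/s.
Total Δv = 4667 + 3706 + 4222 = 12595 m/s.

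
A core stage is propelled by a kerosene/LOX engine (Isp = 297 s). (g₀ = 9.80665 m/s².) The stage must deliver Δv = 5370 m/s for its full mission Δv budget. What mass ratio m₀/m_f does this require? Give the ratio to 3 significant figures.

mass ratio ≈ 6.32

v_e = Isp · g₀ = 297 × 9.80665 = 2912.6 m/s.
By the Tsiolkovsky rocket equation, m₀/m_f = exp(Δv / v_e) = exp(5370 / 2912.6) = exp(1.8437) = 6.3201.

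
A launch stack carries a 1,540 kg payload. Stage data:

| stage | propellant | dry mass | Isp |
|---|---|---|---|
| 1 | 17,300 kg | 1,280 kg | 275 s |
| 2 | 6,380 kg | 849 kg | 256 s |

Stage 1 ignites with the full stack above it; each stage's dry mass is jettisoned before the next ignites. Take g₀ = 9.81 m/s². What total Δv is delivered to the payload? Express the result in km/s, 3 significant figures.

Ignition mass of stage 1 = 17,300+1,280 + 6,380+849 + 1,540 = 27,349 kg.
Stage 1: m₀ = 27,349 kg, m_f = 27,349 − 17,300 = 10,049 kg; Δv = 275×9.81×ln(2.722) = 2697.8×1.0012 ≈ 2701 m/s.
Stage 2: m₀ = 8,769 kg, m_f = 8,769 − 6,380 = 2,389 kg; Δv = 256×9.81×ln(3.671) = 2511.4×1.3003 ≈ 3266 m/s.
Total Δv = 2701 + 3266 = 5967 m/s.

Δv ≈ 5.97 km/s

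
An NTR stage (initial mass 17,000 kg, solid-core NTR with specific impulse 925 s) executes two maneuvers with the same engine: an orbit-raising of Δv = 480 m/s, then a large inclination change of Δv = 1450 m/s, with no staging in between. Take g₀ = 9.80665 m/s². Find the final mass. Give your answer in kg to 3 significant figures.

final mass ≈ 13700 kg

v_e = Isp · g₀ = 925 × 9.80665 = 9071.2 m/s.
After the first burn: m = 17000 × exp(−480/9071.2) = 17000 × 0.94846 = 16,123.8 kg.
After the second burn: m = 16,123.8 × exp(−1450/9071.2) = 16,123.8 × 0.85227 = 13,741.8 kg.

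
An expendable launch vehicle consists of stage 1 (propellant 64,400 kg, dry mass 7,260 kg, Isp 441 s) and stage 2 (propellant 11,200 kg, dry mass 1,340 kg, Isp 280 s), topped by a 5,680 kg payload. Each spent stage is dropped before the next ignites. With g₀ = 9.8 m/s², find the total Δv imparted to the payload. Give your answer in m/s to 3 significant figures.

Δv ≈ 8070 m/s

Ignition mass of stage 1 = 64,400+7,260 + 11,200+1,340 + 5,680 = 89,880 kg.
Stage 1: m₀ = 89,880 kg, m_f = 89,880 − 64,400 = 25,480 kg; Δv = 441×9.8×ln(3.527) = 4321.8×1.2606 ≈ 5448 m/s.
Stage 2: m₀ = 18,220 kg, m_f = 18,220 − 11,200 = 7,020 kg; Δv = 280×9.8×ln(2.595) = 2744.0×0.9538 ≈ 2617 m/s.
Total Δv = 5448 + 2617 = 8065 m/s.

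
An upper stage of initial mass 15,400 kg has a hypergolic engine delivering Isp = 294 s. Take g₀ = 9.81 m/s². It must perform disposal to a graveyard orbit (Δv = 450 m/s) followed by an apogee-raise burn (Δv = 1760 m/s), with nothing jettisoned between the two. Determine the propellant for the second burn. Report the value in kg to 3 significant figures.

v_e = Isp · g₀ = 294 × 9.81 = 2884.1 m/s.
After the first burn: m = 15400 × exp(−450/2884.1) = 15400 × 0.85554 = 13,175.3 kg.
After the second burn: m = 13,175.3 × exp(−1760/2884.1) = 13,175.3 × 0.54322 = 7,157.09 kg.
Second-burn propellant = 13,175.3 − 7,157.09 = 6,018.21 kg.

propellant for the second burn ≈ 6020 kg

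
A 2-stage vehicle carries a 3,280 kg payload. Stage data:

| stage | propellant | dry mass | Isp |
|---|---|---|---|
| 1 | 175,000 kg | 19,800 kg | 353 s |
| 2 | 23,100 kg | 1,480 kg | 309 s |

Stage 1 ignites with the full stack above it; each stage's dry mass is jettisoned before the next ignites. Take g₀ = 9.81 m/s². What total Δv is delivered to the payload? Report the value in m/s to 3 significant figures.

Δv ≈ 10700 m/s

Ignition mass of stage 1 = 175,000+19,800 + 23,100+1,480 + 3,280 = 222,660 kg.
Stage 1: m₀ = 222,660 kg, m_f = 222,660 − 175,000 = 47,660 kg; Δv = 353×9.81×ln(4.672) = 3462.9×1.5416 ≈ 5338 m/s.
Stage 2: m₀ = 27,860 kg, m_f = 27,860 − 23,100 = 4,760 kg; Δv = 309×9.81×ln(5.853) = 3031.3×1.7669 ≈ 5356 m/s.
Total Δv = 5338 + 5356 = 10694 m/s.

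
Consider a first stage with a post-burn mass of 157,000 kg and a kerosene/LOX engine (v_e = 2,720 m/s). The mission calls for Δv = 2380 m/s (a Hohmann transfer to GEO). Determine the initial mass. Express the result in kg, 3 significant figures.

initial mass ≈ 377000 kg

Using Δv = v_e ln(m₀/m_f): m₀/m_f = exp(Δv / v_e) = exp(2380 / 2720.0) = exp(0.8750) = 2.3989.
m₀ = m_f × 2.3989 = 157,000 × 2.3989 = 376,627 kg.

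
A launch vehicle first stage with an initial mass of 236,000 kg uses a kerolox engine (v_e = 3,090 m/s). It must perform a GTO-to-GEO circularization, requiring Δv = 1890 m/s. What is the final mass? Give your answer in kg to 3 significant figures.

By the Tsiolkovsky rocket equation, m₀/m_f = exp(Δv / v_e) = exp(1890 / 3090.0) = exp(0.6117) = 1.8435.
m_f = m₀ / 1.8435 = 236,000 / 1.8435 = 128,017 kg.

final mass ≈ 128000 kg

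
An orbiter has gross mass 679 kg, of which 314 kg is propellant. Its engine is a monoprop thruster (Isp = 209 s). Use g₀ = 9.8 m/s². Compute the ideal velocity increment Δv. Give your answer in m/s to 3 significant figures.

Δv ≈ 1270 m/s

v_e = Isp · g₀ = 209 × 9.8 = 2048.2 m/s.
m_f = m₀ − m_prop = 679 − 314 = 365 kg.
From the ideal rocket equation, Δv = v_e · ln(m₀/m_f) = 2048.2 × ln(1.86) = 2048.2 × 0.6207 ≈ 1271.4 m/s.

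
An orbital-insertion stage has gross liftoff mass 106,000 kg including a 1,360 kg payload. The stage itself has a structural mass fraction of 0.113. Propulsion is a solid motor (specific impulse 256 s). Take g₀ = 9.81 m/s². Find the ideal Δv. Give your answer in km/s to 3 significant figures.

Δv ≈ 5.23 km/s

Stage wet mass = m₀ − payload = 106,000 − 1,360 = 104,640 kg.
Stage dry mass = ε × stage wet mass = 0.113 × 104,640 = 11,824.3 kg.
Burnout mass m_f = stage dry + payload = 11,824.3 + 1,360 = 13,184.3 kg.
v_e = Isp · g₀ = 256 × 9.81 = 2511.4 m/s.
Using Δv = v_e ln(m₀/m_f): Δv = v_e · ln(106,000/13,184.3) = 2511.4 × ln(8.04) = 2511.4 × 2.0844 ≈ 5235 m/s.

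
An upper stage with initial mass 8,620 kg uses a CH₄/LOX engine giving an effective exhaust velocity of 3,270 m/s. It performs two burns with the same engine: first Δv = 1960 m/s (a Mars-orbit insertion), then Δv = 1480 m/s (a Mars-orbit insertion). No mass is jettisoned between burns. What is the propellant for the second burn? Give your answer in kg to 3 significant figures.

After the first burn: m = 8620 × exp(−1960/3270.0) = 8620 × 0.54915 = 4,733.67 kg.
After the second burn: m = 4,733.67 × exp(−1480/3270.0) = 4,733.67 × 0.63597 = 3,010.47 kg.
Second-burn propellant = 4,733.67 − 3,010.47 = 1,723.2 kg.

propellant for the second burn ≈ 1720 kg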